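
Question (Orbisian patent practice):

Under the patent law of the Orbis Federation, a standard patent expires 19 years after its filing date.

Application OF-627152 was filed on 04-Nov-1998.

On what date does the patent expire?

Filing date + 19 years → 4 November 2017.

2017-11-04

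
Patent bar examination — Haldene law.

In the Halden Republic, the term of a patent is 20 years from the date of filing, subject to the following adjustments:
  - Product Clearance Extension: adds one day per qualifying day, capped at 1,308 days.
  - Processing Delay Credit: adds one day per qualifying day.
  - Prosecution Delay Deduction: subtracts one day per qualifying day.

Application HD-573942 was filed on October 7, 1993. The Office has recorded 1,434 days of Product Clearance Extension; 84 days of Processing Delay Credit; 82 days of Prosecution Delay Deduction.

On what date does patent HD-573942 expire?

Base term: filing date + 20 years → 7 October 2013.
Product Clearance Extension: 1434 days claimed exceeds the 1308-day cap, so +1308 days → 7 May 2017.
Processing Delay Credit: +84 days → 30 July 2017.
Prosecution Delay Deduction: −82 days → 9 May 2017.

May 9, 2017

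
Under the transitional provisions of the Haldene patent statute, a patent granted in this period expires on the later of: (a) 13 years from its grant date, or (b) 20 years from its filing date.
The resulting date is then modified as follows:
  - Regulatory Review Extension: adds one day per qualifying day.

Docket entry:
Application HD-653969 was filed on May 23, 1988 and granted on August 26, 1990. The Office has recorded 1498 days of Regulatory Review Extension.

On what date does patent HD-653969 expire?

2012-06-29

(a) grant + 13 years → 26 August 2003.
(b) filing + 20 years → 23 May 2008.
Later of the two: 23 May 2008.
Regulatory Review Extension: +1498 days → 29 June 2012.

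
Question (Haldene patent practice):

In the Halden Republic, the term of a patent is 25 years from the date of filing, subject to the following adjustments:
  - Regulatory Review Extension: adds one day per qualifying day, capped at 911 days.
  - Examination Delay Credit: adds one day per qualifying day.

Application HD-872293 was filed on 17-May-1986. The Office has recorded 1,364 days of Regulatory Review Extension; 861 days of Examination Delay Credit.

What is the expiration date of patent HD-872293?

Base term: filing date + 25 years → 17 May 2011.
Regulatory Review Extension: 1364 days claimed exceeds the 911-day cap, so +911 days → 13 November 2013.
Examination Delay Credit: +861 days → 23 March 2016.

March 23, 2016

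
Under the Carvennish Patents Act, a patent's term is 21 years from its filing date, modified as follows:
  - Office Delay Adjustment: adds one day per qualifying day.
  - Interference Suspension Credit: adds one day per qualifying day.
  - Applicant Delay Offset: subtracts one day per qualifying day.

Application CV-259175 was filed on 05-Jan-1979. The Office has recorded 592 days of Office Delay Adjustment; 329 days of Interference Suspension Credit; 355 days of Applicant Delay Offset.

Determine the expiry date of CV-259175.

Base term: filing date + 21 years → 5 January 2000.
Office Delay Adjustment: +592 days → 19 August 2001.
Interference Suspension Credit: +329 days → 14 July 2002.
Applicant Delay Offset: −355 days → 24 July 2001.

2001-07-24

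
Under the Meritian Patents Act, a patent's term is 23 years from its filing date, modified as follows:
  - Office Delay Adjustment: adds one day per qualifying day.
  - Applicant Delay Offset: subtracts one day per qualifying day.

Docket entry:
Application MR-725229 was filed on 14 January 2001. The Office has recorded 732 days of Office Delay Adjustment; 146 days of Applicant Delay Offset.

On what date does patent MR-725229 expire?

Base term: filing date + 23 years → 14 January 2024.
Office Delay Adjustment: +732 days → 15 January 2026.
Applicant Delay Offset: −146 days → 22 August 2025.

August 22, 2025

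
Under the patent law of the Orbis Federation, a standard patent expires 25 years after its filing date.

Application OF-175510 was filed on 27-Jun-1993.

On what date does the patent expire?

June 27, 2018

Filing date + 25 years → 27 June 2018.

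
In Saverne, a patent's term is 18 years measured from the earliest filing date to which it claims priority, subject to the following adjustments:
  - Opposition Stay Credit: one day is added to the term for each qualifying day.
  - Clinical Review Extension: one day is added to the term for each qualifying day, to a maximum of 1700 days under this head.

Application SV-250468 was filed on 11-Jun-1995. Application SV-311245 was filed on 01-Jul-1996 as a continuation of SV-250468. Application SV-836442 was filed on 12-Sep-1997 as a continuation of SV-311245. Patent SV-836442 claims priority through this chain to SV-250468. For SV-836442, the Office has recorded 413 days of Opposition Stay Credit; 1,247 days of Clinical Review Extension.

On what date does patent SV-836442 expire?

Earliest priority filing: 11 June 1995.
Base term: 11 June 1995 + 18 years → 11 June 2013.
Opposition Stay Credit: +413 days → 29 July 2014.
Clinical Review Extension: 1247 days (within the 1700-day cap) → +1247 days → 27 December 2017.

2017-12-27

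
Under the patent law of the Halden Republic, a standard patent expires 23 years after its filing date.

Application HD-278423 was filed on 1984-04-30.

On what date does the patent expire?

Filing date + 23 years → 30 April 2007.

April 30, 2007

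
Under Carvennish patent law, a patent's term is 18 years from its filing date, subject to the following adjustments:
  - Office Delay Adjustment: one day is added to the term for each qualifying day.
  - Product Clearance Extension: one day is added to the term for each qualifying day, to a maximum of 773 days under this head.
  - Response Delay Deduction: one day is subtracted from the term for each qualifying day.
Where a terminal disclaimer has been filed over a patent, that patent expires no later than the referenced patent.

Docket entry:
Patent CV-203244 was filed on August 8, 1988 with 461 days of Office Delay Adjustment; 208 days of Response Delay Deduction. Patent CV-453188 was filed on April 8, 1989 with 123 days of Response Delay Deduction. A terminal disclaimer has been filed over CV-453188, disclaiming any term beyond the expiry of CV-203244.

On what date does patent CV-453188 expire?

Natural term of CV-453188:
  Base: filing + 18 years → 8 April 2007.
  Response Delay Deduction: −123 days → 6 December 2006.
Expiry of referenced patent CV-203244:
  Base: filing + 18 years → 8 August 2006.
  Office Delay Adjustment: +461 days → 12 November 2007.
  Response Delay Deduction: −208 days → 18 April 2007.
Terminal disclaimer: CV-453188 expires on the earlier of 6 December 2006 and 18 April 2007.

December 6, 2006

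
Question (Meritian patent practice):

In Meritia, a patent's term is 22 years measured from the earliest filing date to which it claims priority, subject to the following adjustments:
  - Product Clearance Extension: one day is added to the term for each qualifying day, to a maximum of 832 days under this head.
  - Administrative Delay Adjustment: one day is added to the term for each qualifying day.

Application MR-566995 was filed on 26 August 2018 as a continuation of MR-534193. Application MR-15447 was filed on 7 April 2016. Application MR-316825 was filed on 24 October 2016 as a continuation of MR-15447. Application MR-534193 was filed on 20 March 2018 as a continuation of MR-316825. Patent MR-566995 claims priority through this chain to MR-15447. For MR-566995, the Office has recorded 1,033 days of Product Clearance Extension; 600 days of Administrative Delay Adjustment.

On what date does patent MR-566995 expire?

2042-03-09

Earliest priority filing: 7 April 2016.
Base term: 7 April 2016 + 22 years → 7 April 2038.
Product Clearance Extension: 1033 days claimed exceeds the 832-day cap, so +832 days → 17 July 2040.
Administrative Delay Adjustment: +600 days → 9 March 2042.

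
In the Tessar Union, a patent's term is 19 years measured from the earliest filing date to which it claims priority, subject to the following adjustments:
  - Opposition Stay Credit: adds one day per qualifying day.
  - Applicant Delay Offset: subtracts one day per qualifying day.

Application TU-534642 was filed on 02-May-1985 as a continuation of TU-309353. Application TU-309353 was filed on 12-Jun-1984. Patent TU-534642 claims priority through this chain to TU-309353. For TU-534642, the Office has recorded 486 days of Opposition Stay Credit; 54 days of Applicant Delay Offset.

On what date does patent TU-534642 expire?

Earliest priority filing: 12 June 1984.
Base term: 12 June 1984 + 19 years → 12 June 2003.
Opposition Stay Credit: +486 days → 10 October 2004.
Applicant Delay Offset: −54 days → 17 August 2004.

August 17, 2004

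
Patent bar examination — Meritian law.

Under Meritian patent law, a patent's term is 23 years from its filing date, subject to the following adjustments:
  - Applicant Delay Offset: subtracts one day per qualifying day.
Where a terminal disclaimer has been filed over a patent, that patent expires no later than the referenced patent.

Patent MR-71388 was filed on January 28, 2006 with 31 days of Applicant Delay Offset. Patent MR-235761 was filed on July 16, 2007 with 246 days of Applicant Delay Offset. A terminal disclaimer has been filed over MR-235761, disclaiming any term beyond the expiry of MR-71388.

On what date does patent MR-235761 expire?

December 28, 2028

Natural term of MR-235761:
  Base: filing + 23 years → 16 July 2030.
  Applicant Delay Offset: −246 days → 12 November 2029.
Expiry of referenced patent MR-71388:
  Base: filing + 23 years → 28 January 2029.
  Applicant Delay Offset: −31 days → 28 December 2028.
Terminal disclaimer: MR-235761 expires on the earlier of 12 November 2029 and 28 December 2028.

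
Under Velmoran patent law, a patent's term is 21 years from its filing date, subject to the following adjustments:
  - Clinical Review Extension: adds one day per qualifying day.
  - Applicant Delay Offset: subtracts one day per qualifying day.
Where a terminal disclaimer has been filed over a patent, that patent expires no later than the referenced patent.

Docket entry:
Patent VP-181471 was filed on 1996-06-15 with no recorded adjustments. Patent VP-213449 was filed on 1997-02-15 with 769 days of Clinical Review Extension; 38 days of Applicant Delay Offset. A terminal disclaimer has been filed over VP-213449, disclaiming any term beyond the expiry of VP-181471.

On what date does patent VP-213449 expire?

June 15, 2017

Natural term of VP-213449:
  Base: filing + 21 years → 15 February 2018.
  Clinical Review Extension: +769 days → 25 March 2020.
  Applicant Delay Offset: −38 days → 16 February 2020.
Expiry of referenced patent VP-181471:
  Base: filing + 21 years → 15 June 2017.
Terminal disclaimer: VP-213449 expires on the earlier of 16 February 2020 and 15 June 2017.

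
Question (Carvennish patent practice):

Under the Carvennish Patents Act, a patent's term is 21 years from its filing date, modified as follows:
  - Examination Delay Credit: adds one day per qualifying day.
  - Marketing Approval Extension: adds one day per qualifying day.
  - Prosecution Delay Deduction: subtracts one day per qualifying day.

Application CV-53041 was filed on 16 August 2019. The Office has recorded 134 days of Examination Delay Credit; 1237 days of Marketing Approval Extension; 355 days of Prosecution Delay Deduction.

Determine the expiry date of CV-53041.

Base term: filing date + 21 years → 16 August 2040.
Examination Delay Credit: +134 days → 28 December 2040.
Marketing Approval Extension: +1237 days → 18 May 2044.
Prosecution Delay Deduction: −355 days → 29 May 2043.

2043-05-29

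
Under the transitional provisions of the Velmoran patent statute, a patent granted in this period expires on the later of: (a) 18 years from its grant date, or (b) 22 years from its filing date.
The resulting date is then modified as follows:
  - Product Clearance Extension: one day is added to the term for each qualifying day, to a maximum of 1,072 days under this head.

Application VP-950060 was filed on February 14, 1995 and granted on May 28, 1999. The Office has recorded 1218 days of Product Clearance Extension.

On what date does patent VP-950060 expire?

May 4, 2020

(a) grant + 18 years → 28 May 2017.
(b) filing + 22 years → 14 February 2017.
Later of the two: 28 May 2017.
Product Clearance Extension: 1218 days claimed exceeds the 1072-day cap, so +1072 days → 4 May 2020.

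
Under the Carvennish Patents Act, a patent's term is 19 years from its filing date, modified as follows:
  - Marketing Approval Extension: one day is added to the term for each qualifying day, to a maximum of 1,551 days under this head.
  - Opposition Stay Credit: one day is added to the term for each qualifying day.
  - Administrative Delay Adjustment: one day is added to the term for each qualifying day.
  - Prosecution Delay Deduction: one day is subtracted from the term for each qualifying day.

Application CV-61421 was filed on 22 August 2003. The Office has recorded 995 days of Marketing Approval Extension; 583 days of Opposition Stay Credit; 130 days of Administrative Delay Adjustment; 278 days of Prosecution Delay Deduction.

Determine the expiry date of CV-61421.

Base term: filing date + 19 years → 22 August 2022.
Marketing Approval Extension: 995 days (within the 1551-day cap) → +995 days → 13 May 2025.
Opposition Stay Credit: +583 days → 17 December 2026.
Administrative Delay Adjustment: +130 days → 26 April 2027.
Prosecution Delay Deduction: −278 days → 22 July 2026.

2026-07-22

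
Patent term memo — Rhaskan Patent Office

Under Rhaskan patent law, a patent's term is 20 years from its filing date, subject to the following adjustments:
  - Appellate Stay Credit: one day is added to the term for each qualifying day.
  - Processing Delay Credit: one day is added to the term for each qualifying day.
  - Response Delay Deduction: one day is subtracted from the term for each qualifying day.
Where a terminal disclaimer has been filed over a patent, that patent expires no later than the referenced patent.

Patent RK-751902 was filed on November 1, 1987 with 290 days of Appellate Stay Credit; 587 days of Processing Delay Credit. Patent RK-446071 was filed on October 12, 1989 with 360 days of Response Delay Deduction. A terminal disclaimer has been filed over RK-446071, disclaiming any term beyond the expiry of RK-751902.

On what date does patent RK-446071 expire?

Natural term of RK-446071:
  Base: filing + 20 years → 12 October 2009.
  Response Delay Deduction: −360 days → 17 October 2008.
Expiry of referenced patent RK-751902:
  Base: filing + 20 years → 1 November 2007.
  Appellate Stay Credit: +290 days → 17 August 2008.
  Processing Delay Credit: +587 days → 27 March 2010.
Terminal disclaimer: RK-446071 expires on the earlier of 17 October 2008 and 27 March 2010.

October 17, 2008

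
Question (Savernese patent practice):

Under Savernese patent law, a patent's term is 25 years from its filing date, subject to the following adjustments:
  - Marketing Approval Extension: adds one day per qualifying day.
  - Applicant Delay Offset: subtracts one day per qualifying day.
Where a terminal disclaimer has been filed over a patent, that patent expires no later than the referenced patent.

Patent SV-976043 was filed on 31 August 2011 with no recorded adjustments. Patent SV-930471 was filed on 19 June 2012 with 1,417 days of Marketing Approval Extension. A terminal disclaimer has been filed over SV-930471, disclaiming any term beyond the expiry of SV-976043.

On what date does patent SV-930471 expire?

Natural term of SV-930471:
  Base: filing + 25 years → 19 June 2037.
  Marketing Approval Extension: +1417 days → 6 May 2041.
Expiry of referenced patent SV-976043:
  Base: filing + 25 years → 31 August 2036.
Terminal disclaimer: SV-930471 expires on the earlier of 6 May 2041 and 31 August 2036.

August 31, 2036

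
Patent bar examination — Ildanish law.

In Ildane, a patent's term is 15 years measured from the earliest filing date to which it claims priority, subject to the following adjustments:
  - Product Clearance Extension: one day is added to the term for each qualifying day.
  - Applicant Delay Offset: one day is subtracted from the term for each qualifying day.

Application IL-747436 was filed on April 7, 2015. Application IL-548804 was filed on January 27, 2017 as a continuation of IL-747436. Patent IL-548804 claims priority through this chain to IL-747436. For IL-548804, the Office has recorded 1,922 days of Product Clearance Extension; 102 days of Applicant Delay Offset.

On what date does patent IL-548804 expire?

2035-04-01

Earliest priority filing: 7 April 2015.
Base term: 7 April 2015 + 15 years → 7 April 2030.
Product Clearance Extension: +1922 days → 12 July 2035.
Applicant Delay Offset: −102 days → 1 April 2035.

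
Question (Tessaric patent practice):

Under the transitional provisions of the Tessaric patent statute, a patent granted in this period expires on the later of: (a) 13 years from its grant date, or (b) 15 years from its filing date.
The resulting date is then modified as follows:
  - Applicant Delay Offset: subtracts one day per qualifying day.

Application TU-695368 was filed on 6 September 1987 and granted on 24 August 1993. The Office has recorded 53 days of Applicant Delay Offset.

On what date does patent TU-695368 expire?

(a) grant + 13 years → 24 August 2006.
(b) filing + 15 years → 6 September 2002.
Later of the two: 24 August 2006.
Applicant Delay Offset: −53 days → 2 July 2006.

2006-07-02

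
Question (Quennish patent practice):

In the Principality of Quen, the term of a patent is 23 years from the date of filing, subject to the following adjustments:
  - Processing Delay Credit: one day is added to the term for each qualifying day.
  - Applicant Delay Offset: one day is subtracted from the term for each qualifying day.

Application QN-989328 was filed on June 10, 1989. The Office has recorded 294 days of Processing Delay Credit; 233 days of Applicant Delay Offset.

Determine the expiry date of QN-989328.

August 10, 2012

Base term: filing date + 23 years → 10 June 2012.
Processing Delay Credit: +294 days → 31 March 2013.
Applicant Delay Offset: −233 days → 10 August 2012.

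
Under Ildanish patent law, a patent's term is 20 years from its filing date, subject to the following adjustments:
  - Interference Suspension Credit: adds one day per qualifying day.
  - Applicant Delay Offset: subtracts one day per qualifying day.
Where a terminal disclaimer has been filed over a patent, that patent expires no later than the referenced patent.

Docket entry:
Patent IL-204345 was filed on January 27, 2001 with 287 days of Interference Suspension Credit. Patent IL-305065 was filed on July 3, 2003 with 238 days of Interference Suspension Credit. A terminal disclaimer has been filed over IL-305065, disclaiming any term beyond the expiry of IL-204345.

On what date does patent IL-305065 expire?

Natural term of IL-305065:
  Base: filing + 20 years → 3 July 2023.
  Interference Suspension Credit: +238 days → 26 February 2024.
Expiry of referenced patent IL-204345:
  Base: filing + 20 years → 27 January 2021.
  Interference Suspension Credit: +287 days → 10 November 2021.
Terminal disclaimer: IL-305065 expires on the earlier of 26 February 2024 and 10 November 2021.

November 10, 2021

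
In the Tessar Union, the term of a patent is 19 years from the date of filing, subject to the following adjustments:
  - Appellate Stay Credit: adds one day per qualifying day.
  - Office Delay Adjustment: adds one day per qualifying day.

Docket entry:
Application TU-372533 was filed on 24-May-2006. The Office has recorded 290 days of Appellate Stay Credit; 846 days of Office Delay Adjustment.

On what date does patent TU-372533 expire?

Base term: filing date + 19 years → 24 May 2025.
Appellate Stay Credit: +290 days → 10 March 2026.
Office Delay Adjustment: +846 days → 3 July 2028.

July 3, 2028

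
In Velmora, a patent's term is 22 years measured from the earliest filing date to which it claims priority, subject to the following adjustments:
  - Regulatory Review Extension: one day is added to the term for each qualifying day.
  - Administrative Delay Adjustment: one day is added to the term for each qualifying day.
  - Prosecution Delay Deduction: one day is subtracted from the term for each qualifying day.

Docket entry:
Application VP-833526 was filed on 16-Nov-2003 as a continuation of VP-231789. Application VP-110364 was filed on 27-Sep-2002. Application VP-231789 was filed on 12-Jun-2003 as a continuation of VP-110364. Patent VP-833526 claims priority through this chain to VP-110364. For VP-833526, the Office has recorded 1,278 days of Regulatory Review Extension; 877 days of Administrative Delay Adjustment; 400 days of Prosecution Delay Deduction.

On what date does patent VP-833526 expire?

July 18, 2029

Earliest priority filing: 27 September 2002.
Base term: 27 September 2002 + 22 years → 27 September 2024.
Regulatory Review Extension: +1278 days → 28 March 2028.
Administrative Delay Adjustment: +877 days → 22 August 2030.
Prosecution Delay Deduction: −400 days → 18 July 2029.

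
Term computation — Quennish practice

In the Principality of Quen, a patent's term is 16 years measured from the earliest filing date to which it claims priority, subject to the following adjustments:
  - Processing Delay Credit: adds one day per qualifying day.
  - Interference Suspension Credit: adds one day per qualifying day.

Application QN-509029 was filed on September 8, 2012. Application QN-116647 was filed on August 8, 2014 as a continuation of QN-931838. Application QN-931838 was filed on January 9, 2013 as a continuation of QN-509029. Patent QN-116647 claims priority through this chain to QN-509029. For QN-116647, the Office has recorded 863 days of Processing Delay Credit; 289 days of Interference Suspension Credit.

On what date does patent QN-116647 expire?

Earliest priority filing: 8 September 2012.
Base term: 8 September 2012 + 16 years → 8 September 2028.
Processing Delay Credit: +863 days → 19 January 2031.
Interference Suspension Credit: +289 days → 4 November 2031.

2031-11-04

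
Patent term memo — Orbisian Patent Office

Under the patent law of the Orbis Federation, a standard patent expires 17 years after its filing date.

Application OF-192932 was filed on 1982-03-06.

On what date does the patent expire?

Filing date + 17 years → 6 March 1999.

March 6, 1999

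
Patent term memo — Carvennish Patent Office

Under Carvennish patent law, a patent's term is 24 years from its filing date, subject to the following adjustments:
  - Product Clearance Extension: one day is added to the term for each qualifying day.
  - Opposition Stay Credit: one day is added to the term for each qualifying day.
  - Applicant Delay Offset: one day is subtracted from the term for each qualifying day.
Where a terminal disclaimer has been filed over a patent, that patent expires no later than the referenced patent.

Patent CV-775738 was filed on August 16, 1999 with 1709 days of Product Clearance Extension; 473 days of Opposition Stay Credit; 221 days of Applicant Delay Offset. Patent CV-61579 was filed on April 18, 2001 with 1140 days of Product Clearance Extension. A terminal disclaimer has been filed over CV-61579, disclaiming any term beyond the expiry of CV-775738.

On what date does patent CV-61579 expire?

2028-06-01

Natural term of CV-61579:
  Base: filing + 24 years → 18 April 2025.
  Product Clearance Extension: +1140 days → 1 June 2028.
Expiry of referenced patent CV-775738:
  Base: filing + 24 years → 16 August 2023.
  Product Clearance Extension: +1709 days → 20 April 2028.
  Opposition Stay Credit: +473 days → 6 August 2029.
  Applicant Delay Offset: −221 days → 28 December 2028.
Terminal disclaimer: CV-61579 expires on the earlier of 1 June 2028 and 28 December 2028.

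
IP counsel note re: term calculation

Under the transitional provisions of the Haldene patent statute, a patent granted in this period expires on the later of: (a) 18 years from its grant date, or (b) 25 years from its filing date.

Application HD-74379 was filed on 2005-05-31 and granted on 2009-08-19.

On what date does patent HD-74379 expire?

(a) grant + 18 years → 19 August 2027.
(b) filing + 25 years → 31 May 2030.
Later of the two: 31 May 2030.

2030-05-31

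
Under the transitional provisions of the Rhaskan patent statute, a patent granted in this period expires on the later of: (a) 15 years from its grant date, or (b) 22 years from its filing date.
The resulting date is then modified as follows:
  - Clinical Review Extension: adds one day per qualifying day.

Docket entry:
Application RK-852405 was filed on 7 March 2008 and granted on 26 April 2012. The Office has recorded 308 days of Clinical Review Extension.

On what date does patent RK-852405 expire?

(a) grant + 15 years → 26 April 2027.
(b) filing + 22 years → 7 March 2030.
Later of the two: 7 March 2030.
Clinical Review Extension: +308 days → 9 January 2031.

January 9, 2031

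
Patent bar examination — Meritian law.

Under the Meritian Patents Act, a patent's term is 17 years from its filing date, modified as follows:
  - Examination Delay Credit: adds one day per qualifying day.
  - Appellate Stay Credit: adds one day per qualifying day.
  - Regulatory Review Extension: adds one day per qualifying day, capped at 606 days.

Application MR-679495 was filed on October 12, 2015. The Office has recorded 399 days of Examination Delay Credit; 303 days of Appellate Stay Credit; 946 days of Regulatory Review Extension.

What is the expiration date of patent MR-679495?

May 12, 2036

Base term: filing date + 17 years → 12 October 2032.
Examination Delay Credit: +399 days → 15 November 2033.
Appellate Stay Credit: +303 days → 14 September 2034.
Regulatory Review Extension: 946 days claimed exceeds the 606-day cap, so +606 days → 12 May 2036.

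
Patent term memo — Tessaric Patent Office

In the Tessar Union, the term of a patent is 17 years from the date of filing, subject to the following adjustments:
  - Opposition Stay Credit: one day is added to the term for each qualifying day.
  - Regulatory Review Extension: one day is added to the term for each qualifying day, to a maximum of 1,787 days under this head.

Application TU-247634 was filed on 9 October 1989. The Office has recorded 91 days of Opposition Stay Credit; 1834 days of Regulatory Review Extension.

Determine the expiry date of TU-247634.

2011-11-30

Base term: filing date + 17 years → 9 October 2006.
Opposition Stay Credit: +91 days → 8 January 2007.
Regulatory Review Extension: 1834 days claimed exceeds the 1787-day cap, so +1787 days → 30 November 2011.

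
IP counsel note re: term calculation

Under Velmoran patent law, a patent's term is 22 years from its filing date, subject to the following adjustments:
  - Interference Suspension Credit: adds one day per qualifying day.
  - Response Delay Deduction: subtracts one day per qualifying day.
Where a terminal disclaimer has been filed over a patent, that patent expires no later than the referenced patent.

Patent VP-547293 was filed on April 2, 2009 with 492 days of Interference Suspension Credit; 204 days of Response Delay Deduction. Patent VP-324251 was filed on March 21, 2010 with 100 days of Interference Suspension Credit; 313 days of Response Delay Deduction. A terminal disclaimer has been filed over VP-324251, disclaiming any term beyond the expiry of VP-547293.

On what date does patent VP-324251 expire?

2031-08-21

Natural term of VP-324251:
  Base: filing + 22 years → 21 March 2032.
  Interference Suspension Credit: +100 days → 29 June 2032.
  Response Delay Deduction: −313 days → 21 August 2031.
Expiry of referenced patent VP-547293:
  Base: filing + 22 years → 2 April 2031.
  Interference Suspension Credit: +492 days → 6 August 2032.
  Response Delay Deduction: −204 days → 15 January 2032.
Terminal disclaimer: VP-324251 expires on the earlier of 21 August 2031 and 15 January 2032.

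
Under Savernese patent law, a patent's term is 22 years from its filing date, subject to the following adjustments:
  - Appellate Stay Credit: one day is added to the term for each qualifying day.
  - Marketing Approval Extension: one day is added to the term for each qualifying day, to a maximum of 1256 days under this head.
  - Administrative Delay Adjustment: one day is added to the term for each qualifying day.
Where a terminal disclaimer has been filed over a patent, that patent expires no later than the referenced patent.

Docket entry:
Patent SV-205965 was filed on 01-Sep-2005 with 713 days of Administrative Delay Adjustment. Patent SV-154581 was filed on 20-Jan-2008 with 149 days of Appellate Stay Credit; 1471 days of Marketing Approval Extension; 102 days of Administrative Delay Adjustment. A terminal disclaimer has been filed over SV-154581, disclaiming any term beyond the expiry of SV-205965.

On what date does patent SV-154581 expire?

August 14, 2029

Natural term of SV-154581:
  Base: filing + 22 years → 20 January 2030.
  Appellate Stay Credit: +149 days → 18 June 2030.
  Marketing Approval Extension: 1471 days claimed exceeds the 1256-day cap, so +1256 days → 25 November 2033.
  Administrative Delay Adjustment: +102 days → 7 March 2034.
Expiry of referenced patent SV-205965:
  Base: filing + 22 years → 1 September 2027.
  Administrative Delay Adjustment: +713 days → 14 August 2029.
Terminal disclaimer: SV-154581 expires on the earlier of 7 March 2034 and 14 August 2029.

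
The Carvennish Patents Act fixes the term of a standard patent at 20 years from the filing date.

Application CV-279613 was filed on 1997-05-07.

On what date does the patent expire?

2017-05-07

Filing date + 20 years → 7 May 2017.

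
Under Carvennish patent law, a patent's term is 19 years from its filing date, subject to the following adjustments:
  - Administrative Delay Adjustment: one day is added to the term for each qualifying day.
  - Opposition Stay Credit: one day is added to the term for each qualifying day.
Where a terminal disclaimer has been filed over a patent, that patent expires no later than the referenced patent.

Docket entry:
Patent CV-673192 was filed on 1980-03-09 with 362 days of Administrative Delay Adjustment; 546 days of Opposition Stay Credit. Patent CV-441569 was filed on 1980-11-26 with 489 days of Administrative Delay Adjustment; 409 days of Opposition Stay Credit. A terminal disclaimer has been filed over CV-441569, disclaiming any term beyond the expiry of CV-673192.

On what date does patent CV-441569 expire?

2001-09-02

Natural term of CV-441569:
  Base: filing + 19 years → 26 November 1999.
  Administrative Delay Adjustment: +489 days → 29 March 2001.
  Opposition Stay Credit: +409 days → 12 May 2002.
Expiry of referenced patent CV-673192:
  Base: filing + 19 years → 9 March 1999.
  Administrative Delay Adjustment: +362 days → 5 March 2000.
  Opposition Stay Credit: +546 days → 2 September 2001.
Terminal disclaimer: CV-441569 expires on the earlier of 12 May 2002 and 2 September 2001.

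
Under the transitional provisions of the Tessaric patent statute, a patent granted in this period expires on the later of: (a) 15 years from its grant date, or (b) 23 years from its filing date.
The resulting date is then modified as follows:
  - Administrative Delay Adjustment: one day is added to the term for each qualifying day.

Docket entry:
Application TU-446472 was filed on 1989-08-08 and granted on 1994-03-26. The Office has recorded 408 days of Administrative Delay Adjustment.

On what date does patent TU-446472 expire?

(a) grant + 15 years → 26 March 2009.
(b) filing + 23 years → 8 August 2012.
Later of the two: 8 August 2012.
Administrative Delay Adjustment: +408 days → 20 September 2013.

September 20, 2013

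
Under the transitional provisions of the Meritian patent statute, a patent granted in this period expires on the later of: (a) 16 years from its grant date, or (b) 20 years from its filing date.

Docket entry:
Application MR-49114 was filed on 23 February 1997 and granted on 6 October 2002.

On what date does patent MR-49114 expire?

(a) grant + 16 years → 6 October 2018.
(b) filing + 20 years → 23 February 2017.
Later of the two: 6 October 2018.

2018-10-06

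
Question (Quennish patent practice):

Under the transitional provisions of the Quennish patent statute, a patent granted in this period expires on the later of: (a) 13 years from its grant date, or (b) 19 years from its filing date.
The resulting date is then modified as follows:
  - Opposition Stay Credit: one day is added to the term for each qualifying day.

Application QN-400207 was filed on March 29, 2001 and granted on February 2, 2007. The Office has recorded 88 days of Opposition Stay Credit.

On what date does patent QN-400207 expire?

(a) grant + 13 years → 2 February 2020.
(b) filing + 19 years → 29 March 2020.
Later of the two: 29 March 2020.
Opposition Stay Credit: +88 days → 25 June 2020.

2020-06-25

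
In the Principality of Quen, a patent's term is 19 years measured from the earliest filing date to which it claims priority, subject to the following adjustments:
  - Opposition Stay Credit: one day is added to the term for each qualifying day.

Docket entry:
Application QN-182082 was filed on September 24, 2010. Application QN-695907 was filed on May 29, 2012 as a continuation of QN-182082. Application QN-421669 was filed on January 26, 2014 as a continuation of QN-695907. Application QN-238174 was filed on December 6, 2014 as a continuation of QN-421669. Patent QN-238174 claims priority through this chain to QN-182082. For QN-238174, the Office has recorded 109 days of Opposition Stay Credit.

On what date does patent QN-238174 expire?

Earliest priority filing: 24 September 2010.
Base term: 24 September 2010 + 19 years → 24 September 2029.
Opposition Stay Credit: +109 days → 11 January 2030.

January 11, 2030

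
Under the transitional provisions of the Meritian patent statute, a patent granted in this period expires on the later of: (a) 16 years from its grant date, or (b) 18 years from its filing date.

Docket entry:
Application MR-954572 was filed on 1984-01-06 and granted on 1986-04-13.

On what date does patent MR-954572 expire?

(a) grant + 16 years → 13 April 2002.
(b) filing + 18 years → 6 January 2002.
Later of the two: 13 April 2002.

April 13, 2002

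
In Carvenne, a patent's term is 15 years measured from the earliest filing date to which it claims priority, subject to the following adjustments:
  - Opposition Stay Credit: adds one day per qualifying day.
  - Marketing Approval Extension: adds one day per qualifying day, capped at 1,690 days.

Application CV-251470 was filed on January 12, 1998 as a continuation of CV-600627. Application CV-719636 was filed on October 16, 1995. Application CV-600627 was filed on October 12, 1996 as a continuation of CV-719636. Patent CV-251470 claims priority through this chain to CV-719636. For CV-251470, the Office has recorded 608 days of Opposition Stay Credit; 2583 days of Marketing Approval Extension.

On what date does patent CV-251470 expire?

2017-01-30

Earliest priority filing: 16 October 1995.
Base term: 16 October 1995 + 15 years → 16 October 2010.
Opposition Stay Credit: +608 days → 15 June 2012.
Marketing Approval Extension: 2583 days claimed exceeds the 1690-day cap, so +1690 days → 30 January 2017.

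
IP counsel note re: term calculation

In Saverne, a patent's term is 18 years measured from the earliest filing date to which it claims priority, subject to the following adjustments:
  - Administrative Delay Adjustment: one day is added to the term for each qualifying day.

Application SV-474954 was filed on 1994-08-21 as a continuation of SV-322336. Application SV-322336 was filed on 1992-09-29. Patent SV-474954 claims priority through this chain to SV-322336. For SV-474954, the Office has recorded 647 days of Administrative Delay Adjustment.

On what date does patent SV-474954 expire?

2012-07-07

Earliest priority filing: 29 September 1992.
Base term: 29 September 1992 + 18 years → 29 September 2010.
Administrative Delay Adjustment: +647 days → 7 July 2012.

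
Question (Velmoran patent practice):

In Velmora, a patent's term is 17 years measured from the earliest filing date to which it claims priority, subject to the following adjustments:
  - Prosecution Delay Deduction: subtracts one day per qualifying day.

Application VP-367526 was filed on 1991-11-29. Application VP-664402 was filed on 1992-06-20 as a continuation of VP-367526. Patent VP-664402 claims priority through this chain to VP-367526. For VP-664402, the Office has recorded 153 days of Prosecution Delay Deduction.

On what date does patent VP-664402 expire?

Earliest priority filing: 29 November 1991.
Base term: 29 November 1991 + 17 years → 29 November 2008.
Prosecution Delay Deduction: −153 days → 29 June 2008.

June 29, 2008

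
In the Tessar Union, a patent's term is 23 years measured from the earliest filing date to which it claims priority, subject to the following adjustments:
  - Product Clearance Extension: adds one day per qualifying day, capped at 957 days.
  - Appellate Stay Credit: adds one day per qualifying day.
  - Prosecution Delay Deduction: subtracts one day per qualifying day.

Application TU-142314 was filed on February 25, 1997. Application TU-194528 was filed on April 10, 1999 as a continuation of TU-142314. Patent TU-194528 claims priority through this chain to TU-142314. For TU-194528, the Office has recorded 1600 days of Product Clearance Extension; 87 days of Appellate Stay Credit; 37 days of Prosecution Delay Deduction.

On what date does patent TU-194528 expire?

Earliest priority filing: 25 February 1997.
Base term: 25 February 1997 + 23 years → 25 February 2020.
Product Clearance Extension: 1600 days claimed exceeds the 957-day cap, so +957 days → 9 October 2022.
Appellate Stay Credit: +87 days → 4 January 2023.
Prosecution Delay Deduction: −37 days → 28 November 2022.

November 28, 2022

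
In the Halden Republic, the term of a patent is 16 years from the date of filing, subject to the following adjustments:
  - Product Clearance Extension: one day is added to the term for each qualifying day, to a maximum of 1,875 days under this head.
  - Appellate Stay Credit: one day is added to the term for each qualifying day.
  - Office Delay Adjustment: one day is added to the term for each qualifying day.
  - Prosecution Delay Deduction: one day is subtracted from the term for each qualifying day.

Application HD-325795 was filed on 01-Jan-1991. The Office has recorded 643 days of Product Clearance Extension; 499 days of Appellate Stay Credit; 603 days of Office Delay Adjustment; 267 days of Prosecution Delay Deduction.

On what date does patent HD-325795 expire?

January 18, 2011

Base term: filing date + 16 years → 1 January 2007.
Product Clearance Extension: 643 days (within the 1875-day cap) → +643 days → 5 October 2008.
Appellate Stay Credit: +499 days → 16 February 2010.
Office Delay Adjustment: +603 days → 12 October 2011.
Prosecution Delay Deduction: −267 days → 18 January 2011.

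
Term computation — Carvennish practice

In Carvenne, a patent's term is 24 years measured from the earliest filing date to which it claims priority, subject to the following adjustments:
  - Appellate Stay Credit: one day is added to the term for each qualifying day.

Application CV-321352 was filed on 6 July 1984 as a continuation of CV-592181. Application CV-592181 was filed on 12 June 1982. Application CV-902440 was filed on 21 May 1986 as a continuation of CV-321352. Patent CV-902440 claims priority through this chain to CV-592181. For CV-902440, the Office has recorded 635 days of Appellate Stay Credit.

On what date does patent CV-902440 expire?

March 8, 2008

Earliest priority filing: 12 June 1982.
Base term: 12 June 1982 + 24 years → 12 June 2006.
Appellate Stay Credit: +635 days → 8 March 2008.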